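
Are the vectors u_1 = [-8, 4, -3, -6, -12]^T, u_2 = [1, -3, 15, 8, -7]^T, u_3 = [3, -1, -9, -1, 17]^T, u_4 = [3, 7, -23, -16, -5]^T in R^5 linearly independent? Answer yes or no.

Form the matrix with these vectors as rows and row reduce.
R2 ← R2 + (1/8)·R1: [0, -5/2, 117/8, 29/4, -17/2]
R3 ← R3 + (3/8)·R1: [0, 1/2, -81/8, -13/4, 25/2]
R4 ← R4 + (3/8)·R1: [0, 17/2, -193/8, -73/4, -19/2]
R3 ← R3 + (1/5)·R2: [0, 0, -36/5, -9/5, 54/5]
R4 ← R4 + (17/5)·R2: [0, 0, 128/5, 32/5, -192/5]
R4 ← R4 + (32/9)·R3: [0, 0, 0, 0, 0]
3 nonzero rows, so the 4 vectors span a space of dimension 3.
Since 3 < 4, the vectors are linearly dependent.

no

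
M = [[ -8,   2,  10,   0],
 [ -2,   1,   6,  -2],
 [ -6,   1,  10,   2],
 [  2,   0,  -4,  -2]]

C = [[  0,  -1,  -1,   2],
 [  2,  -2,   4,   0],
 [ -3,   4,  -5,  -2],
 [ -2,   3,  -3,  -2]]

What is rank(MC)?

2

First compute MC:
[[-26,  44, -34, -36],
 [-12,  18, -18, -12],
 [-32,  50, -46, -36],
 [ 16, -24,  24,  16]]
Now row reduce the product.
R2 ← R2 − (6/13)·R1: [0, -30/13, -30/13, 60/13]
R3 ← R3 − (16/13)·R1: [0, -54/13, -54/13, 108/13]
R4 ← R4 + (8/13)·R1: [0, 40/13, 40/13, -80/13]
R3 ← R3 − (9/5)·R2: [0, 0, 0, 0]
R4 ← R4 + (4/3)·R2: [0, 0, 0, 0]
2 nonzero rows, so rank(MC) = 2.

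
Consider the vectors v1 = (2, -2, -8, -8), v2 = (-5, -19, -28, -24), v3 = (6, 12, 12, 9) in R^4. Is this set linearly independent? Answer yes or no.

Form the matrix with these vectors as rows and row reduce.
R2 ← R2 + (5/2)·R1: [0, -24, -48, -44]
R3 ← R3 − (3)·R1: [0, 18, 36, 33]
R3 ← R3 + (3/4)·R2: [0, 0, 0, 0]
2 nonzero rows, so the 3 vectors span a space of dimension 2.
Since 2 < 3, the vectors are linearly dependent.

no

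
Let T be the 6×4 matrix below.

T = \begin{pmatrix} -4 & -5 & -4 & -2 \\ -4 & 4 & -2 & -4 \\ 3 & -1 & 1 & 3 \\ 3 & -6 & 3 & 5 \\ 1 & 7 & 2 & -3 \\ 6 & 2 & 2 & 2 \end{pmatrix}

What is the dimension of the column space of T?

Row reduce to echelon form.
R2 ← R2 − R1: [0, 9, 2, -2]
R3 ← R3 + (3/4)·R1: [0, -19/4, -2, 3/2]
R4 ← R4 + (3/4)·R1: [0, -39/4, 0, 7/2]
R5 ← R5 + (1/4)·R1: [0, 23/4, 1, -7/2]
R6 ← R6 + (3/2)·R1: [0, -11/2, -4, -1]
R3 ← R3 + (19/36)·R2: [0, 0, -17/18, 4/9]
R4 ← R4 + (13/12)·R2: [0, 0, 13/6, 4/3]
R5 ← R5 − (23/36)·R2: [0, 0, -5/18, -20/9]
R6 ← R6 + (11/18)·R2: [0, 0, -25/9, -20/9]
R4 ← R4 + (39/17)·R3: [0, 0, 0, 40/17]
R5 ← R5 − (5/17)·R3: [0, 0, 0, -40/17]
R6 ← R6 − (50/17)·R3: [0, 0, 0, -60/17]
R5 ← R5 + R4: [0, 0, 0, 0]
R6 ← R6 + (3/2)·R4: [0, 0, 0, 0]
Echelon form has 4 nonzero rows, so rank(T) = 4.
The column space has dimension equal to the rank: 4.

4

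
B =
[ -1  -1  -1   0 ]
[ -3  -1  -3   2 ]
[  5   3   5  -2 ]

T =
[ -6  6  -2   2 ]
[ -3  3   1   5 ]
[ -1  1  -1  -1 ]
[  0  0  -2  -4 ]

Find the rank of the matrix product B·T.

First compute BT:
[[ 10, -10,   2,  -6],
 [ 24, -24,   4, -16],
 [-44,  44,  -8,  28]]
Now row reduce the product.
R2 ← R2 − (12/5)·R1: [0, 0, -4/5, -8/5]
R3 ← R3 + (22/5)·R1: [0, 0, 4/5, 8/5]
R3 ← R3 + R2: [0, 0, 0, 0]
2 nonzero rows, so rank(BT) = 2.

2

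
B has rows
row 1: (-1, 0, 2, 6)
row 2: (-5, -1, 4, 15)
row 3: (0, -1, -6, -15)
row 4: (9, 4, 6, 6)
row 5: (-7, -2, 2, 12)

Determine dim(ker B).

Row reduce to echelon form.
R2 ← R2 − (5)·R1: [0, -1, -6, -15]
R4 ← R4 + (9)·R1: [0, 4, 24, 60]
R5 ← R5 − (7)·R1: [0, -2, -12, -30]
R3 ← R3 − R2: [0, 0, 0, 0]
R4 ← R4 + (4)·R2: [0, 0, 0, 0]
R5 ← R5 − (2)·R2: [0, 0, 0, 0]
2 nonzero rows, so rank(B) = 2.
B has 4 columns; by rank–nullity, nullity = 4 − 2 = 2.

2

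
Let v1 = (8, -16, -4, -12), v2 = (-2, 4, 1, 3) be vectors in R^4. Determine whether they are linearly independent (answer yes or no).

Form the matrix with these vectors as rows and row reduce.
R2 ← R2 + (1/4)·R1: [0, 0, 0, 0]
1 nonzero row, so the 2 vectors span a space of dimension 1.
Since 1 < 2, the vectors are linearly dependent.

no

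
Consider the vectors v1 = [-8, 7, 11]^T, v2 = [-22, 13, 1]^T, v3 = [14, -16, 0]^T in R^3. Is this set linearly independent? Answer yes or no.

Form the matrix with these vectors as rows and row reduce.
R2 ← R2 − (11/4)·R1: [0, -25/4, -117/4]
R3 ← R3 + (7/4)·R1: [0, -15/4, 77/4]
R3 ← R3 − (3/5)·R2: [0, 0, 184/5]
3 nonzero rows, so the 3 vectors span a space of dimension 3.
Since 3 = 3, the vectors are linearly independent.

yes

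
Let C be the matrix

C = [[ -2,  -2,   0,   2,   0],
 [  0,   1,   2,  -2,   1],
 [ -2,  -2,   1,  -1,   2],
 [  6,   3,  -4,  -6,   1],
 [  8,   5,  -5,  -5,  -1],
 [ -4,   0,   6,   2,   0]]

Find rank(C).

3

Row reduce to echelon form.
R3 ← R3 − R1: [0, 0, 1, -3, 2]
R4 ← R4 + (3)·R1: [0, -3, -4, 0, 1]
R5 ← R5 + (4)·R1: [0, -3, -5, 3, -1]
R6 ← R6 − (2)·R1: [0, 4, 6, -2, 0]
R4 ← R4 + (3)·R2: [0, 0, 2, -6, 4]
R5 ← R5 + (3)·R2: [0, 0, 1, -3, 2]
R6 ← R6 − (4)·R2: [0, 0, -2, 6, -4]
R4 ← R4 − (2)·R3: [0, 0, 0, 0, 0]
R5 ← R5 − R3: [0, 0, 0, 0, 0]
R6 ← R6 + (2)·R3: [0, 0, 0, 0, 0]
Echelon form has 3 nonzero rows, so rank(C) = 3.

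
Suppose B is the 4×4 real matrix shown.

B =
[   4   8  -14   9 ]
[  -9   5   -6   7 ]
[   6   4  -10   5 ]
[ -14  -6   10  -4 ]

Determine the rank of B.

Row reduce to echelon form.
R2 ← R2 + (9/4)·R1: [0, 23, -75/2, 109/4]
R3 ← R3 − (3/2)·R1: [0, -8, 11, -17/2]
R4 ← R4 + (7/2)·R1: [0, 22, -39, 55/2]
R3 ← R3 + (8/23)·R2: [0, 0, -47/23, 45/46]
R4 ← R4 − (22/23)·R2: [0, 0, -72/23, 33/23]
R4 ← R4 − (72/47)·R3: [0, 0, 0, -3/47]
Echelon form has 4 nonzero rows, so rank(B) = 4.

4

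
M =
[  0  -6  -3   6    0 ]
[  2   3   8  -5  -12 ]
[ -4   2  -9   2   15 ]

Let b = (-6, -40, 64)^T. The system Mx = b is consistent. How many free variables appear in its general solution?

Row reduce the augmented matrix [M | b].
Swap R1 ↔ R2
R3 ← R3 + (2)·R1: [0, 8, 7, -8, -9, -16]
R3 ← R3 + (4/3)·R2: [0, 0, 3, 0, -9, -24]
The echelon form has 3 nonzero rows, and every pivot lies in the first 5 columns, so rank(M) = rank([M|b]) = 3.
The system is consistent.
Free variables = (unknowns) − (rank) = 5 − 3 = 2.

2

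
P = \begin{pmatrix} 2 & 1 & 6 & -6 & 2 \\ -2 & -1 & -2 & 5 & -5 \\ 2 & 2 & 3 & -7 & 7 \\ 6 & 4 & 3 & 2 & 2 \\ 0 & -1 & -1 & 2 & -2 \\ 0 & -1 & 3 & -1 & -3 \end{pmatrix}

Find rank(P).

4

Row reduce to echelon form.
R2 ← R2 + R1: [0, 0, 4, -1, -3]
R3 ← R3 − R1: [0, 1, -3, -1, 5]
R4 ← R4 − (3)·R1: [0, 1, -15, 20, -4]
Swap R2 ↔ R3
R4 ← R4 − R2: [0, 0, -12, 21, -9]
R5 ← R5 + R2: [0, 0, -4, 1, 3]
R6 ← R6 + R2: [0, 0, 0, -2, 2]
R4 ← R4 + (3)·R3: [0, 0, 0, 18, -18]
R5 ← R5 + R3: [0, 0, 0, 0, 0]
R6 ← R6 + (1/9)·R4: [0, 0, 0, 0, 0]
Echelon form has 4 nonzero rows, so rank(P) = 4.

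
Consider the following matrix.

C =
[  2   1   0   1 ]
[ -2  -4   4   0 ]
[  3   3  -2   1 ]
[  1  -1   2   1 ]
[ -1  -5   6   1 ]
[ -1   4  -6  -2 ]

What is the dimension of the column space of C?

Row reduce to echelon form.
R2 ← R2 + R1: [0, -3, 4, 1]
R3 ← R3 − (3/2)·R1: [0, 3/2, -2, -1/2]
R4 ← R4 − (1/2)·R1: [0, -3/2, 2, 1/2]
R5 ← R5 + (1/2)·R1: [0, -9/2, 6, 3/2]
R6 ← R6 + (1/2)·R1: [0, 9/2, -6, -3/2]
R3 ← R3 + (1/2)·R2: [0, 0, 0, 0]
R4 ← R4 − (1/2)·R2: [0, 0, 0, 0]
R5 ← R5 − (3/2)·R2: [0, 0, 0, 0]
R6 ← R6 + (3/2)·R2: [0, 0, 0, 0]
Echelon form has 2 nonzero rows, so rank(C) = 2.
The column space has dimension equal to the rank: 2.

2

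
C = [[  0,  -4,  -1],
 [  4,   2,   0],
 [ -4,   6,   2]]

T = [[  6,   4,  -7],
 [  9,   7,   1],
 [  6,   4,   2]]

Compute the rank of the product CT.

2

First compute CT:
[[-42, -32,  -6],
 [ 42,  30, -26],
 [ 42,  34,  38]]
Now row reduce the product.
R2 ← R2 + R1: [0, -2, -32]
R3 ← R3 + R1: [0, 2, 32]
R3 ← R3 + R2: [0, 0, 0]
2 nonzero rows, so rank(CT) = 2.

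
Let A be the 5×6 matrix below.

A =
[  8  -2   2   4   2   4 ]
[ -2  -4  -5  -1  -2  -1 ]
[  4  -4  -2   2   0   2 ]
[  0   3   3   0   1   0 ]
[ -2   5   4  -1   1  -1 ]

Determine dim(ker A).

Row reduce to echelon form.
R2 ← R2 + (1/4)·R1: [0, -9/2, -9/2, 0, -3/2, 0]
R3 ← R3 − (1/2)·R1: [0, -3, -3, 0, -1, 0]
R5 ← R5 + (1/4)·R1: [0, 9/2, 9/2, 0, 3/2, 0]
R3 ← R3 − (2/3)·R2: [0, 0, 0, 0, 0, 0]
R4 ← R4 + (2/3)·R2: [0, 0, 0, 0, 0, 0]
R5 ← R5 + R2: [0, 0, 0, 0, 0, 0]
2 nonzero rows, so rank(A) = 2.
A has 6 columns; by rank–nullity, nullity = 6 − 2 = 4.

4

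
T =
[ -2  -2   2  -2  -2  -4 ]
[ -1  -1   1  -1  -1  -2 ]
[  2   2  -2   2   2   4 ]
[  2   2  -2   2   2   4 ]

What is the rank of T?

Row reduce to echelon form.
R2 ← R2 − (1/2)·R1: [0, 0, 0, 0, 0, 0]
R3 ← R3 + R1: [0, 0, 0, 0, 0, 0]
R4 ← R4 + R1: [0, 0, 0, 0, 0, 0]
Echelon form has 1 nonzero row, so rank(T) = 1.

1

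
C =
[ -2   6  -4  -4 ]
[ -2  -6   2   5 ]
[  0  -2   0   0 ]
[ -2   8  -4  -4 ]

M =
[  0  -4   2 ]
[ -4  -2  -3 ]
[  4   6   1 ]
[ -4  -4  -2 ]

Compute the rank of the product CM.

First compute CM:
[[-24, -12, -18],
 [ 12,  12,   6],
 [  8,   4,   6],
 [-32, -16, -24]]
Now row reduce the product.
R2 ← R2 + (1/2)·R1: [0, 6, -3]
R3 ← R3 + (1/3)·R1: [0, 0, 0]
R4 ← R4 − (4/3)·R1: [0, 0, 0]
2 nonzero rows, so rank(CM) = 2.

2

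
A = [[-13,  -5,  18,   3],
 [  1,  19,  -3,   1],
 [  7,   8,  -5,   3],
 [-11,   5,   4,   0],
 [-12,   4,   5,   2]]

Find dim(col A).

4

Row reduce to echelon form.
R2 ← R2 + (1/13)·R1: [0, 242/13, -21/13, 16/13]
R3 ← R3 + (7/13)·R1: [0, 69/13, 61/13, 60/13]
R4 ← R4 − (11/13)·R1: [0, 120/13, -146/13, -33/13]
R5 ← R5 − (12/13)·R1: [0, 112/13, -151/13, -10/13]
R3 ← R3 − (69/242)·R2: [0, 0, 1247/242, 516/121]
R4 ← R4 − (60/121)·R2: [0, 0, -1262/121, -381/121]
R5 ← R5 − (56/121)·R2: [0, 0, -1315/121, -162/121]
R4 ← R4 + (2524/1247)·R3: [0, 0, 0, 159/29]
R5 ← R5 + (2630/1247)·R3: [0, 0, 0, 222/29]
R5 ← R5 − (74/53)·R4: [0, 0, 0, 0]
Echelon form has 4 nonzero rows, so rank(A) = 4.
The column space has dimension equal to the rank: 4.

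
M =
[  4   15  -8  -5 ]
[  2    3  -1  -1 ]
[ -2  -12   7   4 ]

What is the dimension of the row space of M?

2

Row reduce to echelon form.
R2 ← R2 − (1/2)·R1: [0, -9/2, 3, 3/2]
R3 ← R3 + (1/2)·R1: [0, -9/2, 3, 3/2]
R3 ← R3 − R2: [0, 0, 0, 0]
Echelon form has 2 nonzero rows, so rank(M) = 2.
The row space has dimension equal to the rank: 2.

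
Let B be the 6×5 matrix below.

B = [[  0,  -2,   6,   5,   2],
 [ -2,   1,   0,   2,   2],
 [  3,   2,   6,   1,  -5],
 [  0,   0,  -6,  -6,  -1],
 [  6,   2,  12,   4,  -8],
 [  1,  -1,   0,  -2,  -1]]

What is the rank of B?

4

Row reduce to echelon form.
Swap R1 ↔ R2
R3 ← R3 + (3/2)·R1: [0, 7/2, 6, 4, -2]
R5 ← R5 + (3)·R1: [0, 5, 12, 10, -2]
R6 ← R6 + (1/2)·R1: [0, -1/2, 0, -1, 0]
R3 ← R3 + (7/4)·R2: [0, 0, 33/2, 51/4, 3/2]
R5 ← R5 + (5/2)·R2: [0, 0, 27, 45/2, 3]
R6 ← R6 − (1/4)·R2: [0, 0, -3/2, -9/4, -1/2]
R4 ← R4 + (4/11)·R3: [0, 0, 0, -15/11, -5/11]
R5 ← R5 − (18/11)·R3: [0, 0, 0, 18/11, 6/11]
R6 ← R6 + (1/11)·R3: [0, 0, 0, -12/11, -4/11]
R5 ← R5 + (6/5)·R4: [0, 0, 0, 0, 0]
R6 ← R6 − (4/5)·R4: [0, 0, 0, 0, 0]
Echelon form has 4 nonzero rows, so rank(B) = 4.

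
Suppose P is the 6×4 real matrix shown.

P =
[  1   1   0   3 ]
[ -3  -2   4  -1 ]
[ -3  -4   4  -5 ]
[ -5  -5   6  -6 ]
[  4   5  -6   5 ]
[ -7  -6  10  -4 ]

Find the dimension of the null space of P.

Row reduce to echelon form.
R2 ← R2 + (3)·R1: [0, 1, 4, 8]
R3 ← R3 + (3)·R1: [0, -1, 4, 4]
R4 ← R4 + (5)·R1: [0, 0, 6, 9]
R5 ← R5 − (4)·R1: [0, 1, -6, -7]
R6 ← R6 + (7)·R1: [0, 1, 10, 17]
R3 ← R3 + R2: [0, 0, 8, 12]
R5 ← R5 − R2: [0, 0, -10, -15]
R6 ← R6 − R2: [0, 0, 6, 9]
R4 ← R4 − (3/4)·R3: [0, 0, 0, 0]
R5 ← R5 + (5/4)·R3: [0, 0, 0, 0]
R6 ← R6 − (3/4)·R3: [0, 0, 0, 0]
3 nonzero rows, so rank(P) = 3.
P has 4 columns; by rank–nullity, nullity = 4 − 3 = 1.

1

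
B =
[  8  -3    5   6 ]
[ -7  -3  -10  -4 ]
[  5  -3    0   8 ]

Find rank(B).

3

Row reduce to echelon form.
R2 ← R2 + (7/8)·R1: [0, -45/8, -45/8, 5/4]
R3 ← R3 − (5/8)·R1: [0, -9/8, -25/8, 17/4]
R3 ← R3 − (1/5)·R2: [0, 0, -2, 4]
Echelon form has 3 nonzero rows, so rank(B) = 3.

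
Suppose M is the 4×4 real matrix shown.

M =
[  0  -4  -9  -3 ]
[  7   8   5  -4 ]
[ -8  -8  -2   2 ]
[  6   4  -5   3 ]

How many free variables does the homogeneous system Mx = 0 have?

Row reduce to echelon form.
Swap R1 ↔ R2
R3 ← R3 + (8/7)·R1: [0, 8/7, 26/7, -18/7]
R4 ← R4 − (6/7)·R1: [0, -20/7, -65/7, 45/7]
R3 ← R3 + (2/7)·R2: [0, 0, 8/7, -24/7]
R4 ← R4 − (5/7)·R2: [0, 0, -20/7, 60/7]
R4 ← R4 + (5/2)·R3: [0, 0, 0, 0]
3 nonzero rows, so rank(M) = 3.
M has 4 columns; by rank–nullity, nullity = 4 − 3 = 1.

1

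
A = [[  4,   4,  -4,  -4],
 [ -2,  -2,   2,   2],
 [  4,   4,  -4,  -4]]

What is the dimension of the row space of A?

Row reduce to echelon form.
R2 ← R2 + (1/2)·R1: [0, 0, 0, 0]
R3 ← R3 − R1: [0, 0, 0, 0]
Echelon form has 1 nonzero row, so rank(A) = 1.
The row space has dimension equal to the rank: 1.

1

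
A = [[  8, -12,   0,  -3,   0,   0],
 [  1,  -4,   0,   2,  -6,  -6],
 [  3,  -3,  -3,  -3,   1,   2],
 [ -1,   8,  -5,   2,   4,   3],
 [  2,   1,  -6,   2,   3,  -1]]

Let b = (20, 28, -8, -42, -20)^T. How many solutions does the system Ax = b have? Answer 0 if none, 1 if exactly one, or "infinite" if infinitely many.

Row reduce the augmented matrix [A | b].
R2 ← R2 − (1/8)·R1: [0, -5/2, 0, 19/8, -6, -6, 51/2]
R3 ← R3 − (3/8)·R1: [0, 3/2, -3, -15/8, 1, 2, -31/2]
R4 ← R4 + (1/8)·R1: [0, 13/2, -5, 13/8, 4, 3, -79/2]
R5 ← R5 − (1/4)·R1: [0, 4, -6, 11/4, 3, -1, -25]
R3 ← R3 + (3/5)·R2: [0, 0, -3, -9/20, -13/5, -8/5, -1/5]
R4 ← R4 + (13/5)·R2: [0, 0, -5, 39/5, -58/5, -63/5, 134/5]
R5 ← R5 + (8/5)·R2: [0, 0, -6, 131/20, -33/5, -53/5, 79/5]
R4 ← R4 − (5/3)·R3: [0, 0, 0, 171/20, -109/15, -149/15, 407/15]
R5 ← R5 − (2)·R3: [0, 0, 0, 149/20, -7/5, -37/5, 81/5]
R5 ← R5 − (149/171)·R4: [0, 0, 0, 0, 2530/513, 644/513, -3818/513]
The echelon form has 5 nonzero rows, and every pivot lies in the first 6 columns, so rank(A) = rank([A|b]) = 5.
The system is consistent.
rank = 5 < 6 unknowns, so there are infinitely many solutions.

infinite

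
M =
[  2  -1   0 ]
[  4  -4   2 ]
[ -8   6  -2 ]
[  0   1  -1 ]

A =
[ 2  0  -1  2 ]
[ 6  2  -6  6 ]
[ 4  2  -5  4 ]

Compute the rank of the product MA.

First compute MA:
[[ -2,  -2,   4,  -2],
 [ -8,  -4,  10,  -8],
 [ 12,   8, -18,  12],
 [  2,   0,  -1,   2]]
Now row reduce the product.
R2 ← R2 − (4)·R1: [0, 4, -6, 0]
R3 ← R3 + (6)·R1: [0, -4, 6, 0]
R4 ← R4 + R1: [0, -2, 3, 0]
R3 ← R3 + R2: [0, 0, 0, 0]
R4 ← R4 + (1/2)·R2: [0, 0, 0, 0]
2 nonzero rows, so rank(MA) = 2.

2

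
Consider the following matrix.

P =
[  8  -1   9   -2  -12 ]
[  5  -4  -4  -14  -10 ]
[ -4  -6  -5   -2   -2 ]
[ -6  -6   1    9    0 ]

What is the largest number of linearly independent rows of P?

Row reduce to echelon form.
R2 ← R2 − (5/8)·R1: [0, -27/8, -77/8, -51/4, -5/2]
R3 ← R3 + (1/2)·R1: [0, -13/2, -1/2, -3, -8]
R4 ← R4 + (3/4)·R1: [0, -27/4, 31/4, 15/2, -9]
R3 ← R3 − (52/27)·R2: [0, 0, 487/27, 194/9, -86/27]
R4 ← R4 − (2)·R2: [0, 0, 27, 33, -4]
R4 ← R4 − (729/487)·R3: [0, 0, 0, 357/487, 374/487]
Echelon form has 4 nonzero rows, so rank(P) = 4.
The rank gives the maximum number of linearly independent rows: 4.

4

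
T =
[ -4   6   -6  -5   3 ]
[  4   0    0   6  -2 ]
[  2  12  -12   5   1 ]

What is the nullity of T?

Row reduce to echelon form.
R2 ← R2 + R1: [0, 6, -6, 1, 1]
R3 ← R3 + (1/2)·R1: [0, 15, -15, 5/2, 5/2]
R3 ← R3 − (5/2)·R2: [0, 0, 0, 0, 0]
2 nonzero rows, so rank(T) = 2.
T has 5 columns; by rank–nullity, nullity = 5 − 2 = 3.

3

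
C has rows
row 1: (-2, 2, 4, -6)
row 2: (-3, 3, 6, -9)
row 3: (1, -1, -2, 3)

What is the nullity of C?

3

Row reduce to echelon form.
R2 ← R2 − (3/2)·R1: [0, 0, 0, 0]
R3 ← R3 + (1/2)·R1: [0, 0, 0, 0]
1 nonzero row, so rank(C) = 1.
C has 4 columns; by rank–nullity, nullity = 4 − 1 = 3.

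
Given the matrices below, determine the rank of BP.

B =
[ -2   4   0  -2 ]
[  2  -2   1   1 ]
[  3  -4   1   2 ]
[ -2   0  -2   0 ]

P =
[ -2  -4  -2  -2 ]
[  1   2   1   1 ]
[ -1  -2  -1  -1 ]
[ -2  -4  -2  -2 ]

First compute BP:
[[ 12,  24,  12,  12],
 [ -9, -18,  -9,  -9],
 [-15, -30, -15, -15],
 [  6,  12,   6,   6]]
Now row reduce the product.
R2 ← R2 + (3/4)·R1: [0, 0, 0, 0]
R3 ← R3 + (5/4)·R1: [0, 0, 0, 0]
R4 ← R4 − (1/2)·R1: [0, 0, 0, 0]
1 nonzero row, so rank(BP) = 1.

1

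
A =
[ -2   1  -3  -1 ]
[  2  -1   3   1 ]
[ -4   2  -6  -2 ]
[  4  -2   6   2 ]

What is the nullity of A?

Row reduce to echelon form.
R2 ← R2 + R1: [0, 0, 0, 0]
R3 ← R3 − (2)·R1: [0, 0, 0, 0]
R4 ← R4 + (2)·R1: [0, 0, 0, 0]
1 nonzero row, so rank(A) = 1.
A has 4 columns; by rank–nullity, nullity = 4 − 1 = 3.

3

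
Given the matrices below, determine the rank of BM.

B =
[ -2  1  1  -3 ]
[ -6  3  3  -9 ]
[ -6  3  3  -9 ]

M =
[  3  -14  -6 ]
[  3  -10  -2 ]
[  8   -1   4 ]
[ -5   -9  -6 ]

First compute BM:
[[ 20,  44,  32],
 [ 60, 132,  96],
 [ 60, 132,  96]]
Now row reduce the product.
R2 ← R2 − (3)·R1: [0, 0, 0]
R3 ← R3 − (3)·R1: [0, 0, 0]
1 nonzero row, so rank(BM) = 1.

1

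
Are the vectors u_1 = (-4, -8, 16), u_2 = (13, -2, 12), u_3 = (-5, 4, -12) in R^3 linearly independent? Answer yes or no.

Form the matrix with these vectors as rows and row reduce.
R2 ← R2 + (13/4)·R1: [0, -28, 64]
R3 ← R3 − (5/4)·R1: [0, 14, -32]
R3 ← R3 + (1/2)·R2: [0, 0, 0]
2 nonzero rows, so the 3 vectors span a space of dimension 2.
Since 2 < 3, the vectors are linearly dependent.

no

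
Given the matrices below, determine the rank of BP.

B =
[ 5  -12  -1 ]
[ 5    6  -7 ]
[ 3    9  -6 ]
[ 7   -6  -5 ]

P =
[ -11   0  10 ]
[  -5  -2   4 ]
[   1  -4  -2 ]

2

First compute BP:
[[  4,  28,   4],
 [-92,  16,  88],
 [-84,   6,  78],
 [-52,  32,  56]]
Now row reduce the product.
R2 ← R2 + (23)·R1: [0, 660, 180]
R3 ← R3 + (21)·R1: [0, 594, 162]
R4 ← R4 + (13)·R1: [0, 396, 108]
R3 ← R3 − (9/10)·R2: [0, 0, 0]
R4 ← R4 − (3/5)·R2: [0, 0, 0]
2 nonzero rows, so rank(BP) = 2.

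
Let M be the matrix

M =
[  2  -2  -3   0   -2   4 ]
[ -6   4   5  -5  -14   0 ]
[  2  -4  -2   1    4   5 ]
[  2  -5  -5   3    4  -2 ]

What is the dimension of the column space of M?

Row reduce to echelon form.
R2 ← R2 + (3)·R1: [0, -2, -4, -5, -20, 12]
R3 ← R3 − R1: [0, -2, 1, 1, 6, 1]
R4 ← R4 − R1: [0, -3, -2, 3, 6, -6]
R3 ← R3 − R2: [0, 0, 5, 6, 26, -11]
R4 ← R4 − (3/2)·R2: [0, 0, 4, 21/2, 36, -24]
R4 ← R4 − (4/5)·R3: [0, 0, 0, 57/10, 76/5, -76/5]
Echelon form has 4 nonzero rows, so rank(M) = 4.
The column space has dimension equal to the rank: 4.

4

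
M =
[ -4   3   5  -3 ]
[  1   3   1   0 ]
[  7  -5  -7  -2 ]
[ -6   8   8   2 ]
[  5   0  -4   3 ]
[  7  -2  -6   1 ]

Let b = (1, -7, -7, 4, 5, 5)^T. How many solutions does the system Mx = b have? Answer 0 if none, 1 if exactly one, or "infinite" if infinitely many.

Row reduce the augmented matrix [M | b].
R2 ← R2 + (1/4)·R1: [0, 15/4, 9/4, -3/4, -27/4]
R3 ← R3 + (7/4)·R1: [0, 1/4, 7/4, -29/4, -21/4]
R4 ← R4 − (3/2)·R1: [0, 7/2, 1/2, 13/2, 5/2]
R5 ← R5 + (5/4)·R1: [0, 15/4, 9/4, -3/4, 25/4]
R6 ← R6 + (7/4)·R1: [0, 13/4, 11/4, -17/4, 27/4]
R3 ← R3 − (1/15)·R2: [0, 0, 8/5, -36/5, -24/5]
R4 ← R4 − (14/15)·R2: [0, 0, -8/5, 36/5, 44/5]
R5 ← R5 − R2: [0, 0, 0, 0, 13]
R6 ← R6 − (13/15)·R2: [0, 0, 4/5, -18/5, 63/5]
R4 ← R4 + R3: [0, 0, 0, 0, 4]
R6 ← R6 − (1/2)·R3: [0, 0, 0, 0, 15]
R5 ← R5 − (13/4)·R4: [0, 0, 0, 0, 0]
R6 ← R6 − (15/4)·R4: [0, 0, 0, 0, 0]
The echelon form has 4 nonzero rows; the last pivot sits in the augmented column, so rank(M) = 3 but rank([M|b]) = 4.
Since the ranks differ, the system is inconsistent.
It has no solutions.

0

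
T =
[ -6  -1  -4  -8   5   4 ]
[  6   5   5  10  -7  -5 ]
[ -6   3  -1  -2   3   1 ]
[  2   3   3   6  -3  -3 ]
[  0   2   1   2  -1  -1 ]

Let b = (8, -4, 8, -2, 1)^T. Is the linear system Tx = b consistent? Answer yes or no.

Row reduce the augmented matrix [T | b].
R2 ← R2 + R1: [0, 4, 1, 2, -2, -1, 4]
R3 ← R3 − R1: [0, 4, 3, 6, -2, -3, 0]
R4 ← R4 + (1/3)·R1: [0, 8/3, 5/3, 10/3, -4/3, -5/3, 2/3]
R3 ← R3 − R2: [0, 0, 2, 4, 0, -2, -4]
R4 ← R4 − (2/3)·R2: [0, 0, 1, 2, 0, -1, -2]
R5 ← R5 − (1/2)·R2: [0, 0, 1/2, 1, 0, -1/2, -1]
R4 ← R4 − (1/2)·R3: [0, 0, 0, 0, 0, 0, 0]
R5 ← R5 − (1/4)·R3: [0, 0, 0, 0, 0, 0, 0]
The echelon form has 3 nonzero rows, and every pivot lies in the first 6 columns, so rank(T) = rank([T|b]) = 3.
The system is consistent.

yes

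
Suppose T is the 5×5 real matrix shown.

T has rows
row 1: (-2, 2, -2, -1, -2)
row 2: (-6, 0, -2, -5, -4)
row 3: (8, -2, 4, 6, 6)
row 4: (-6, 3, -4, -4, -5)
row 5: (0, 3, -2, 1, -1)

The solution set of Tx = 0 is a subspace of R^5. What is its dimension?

3

Row reduce to echelon form.
R2 ← R2 − (3)·R1: [0, -6, 4, -2, 2]
R3 ← R3 + (4)·R1: [0, 6, -4, 2, -2]
R4 ← R4 − (3)·R1: [0, -3, 2, -1, 1]
R3 ← R3 + R2: [0, 0, 0, 0, 0]
R4 ← R4 − (1/2)·R2: [0, 0, 0, 0, 0]
R5 ← R5 + (1/2)·R2: [0, 0, 0, 0, 0]
2 nonzero rows, so rank(T) = 2.
T has 5 columns; by rank–nullity, nullity = 5 − 2 = 3.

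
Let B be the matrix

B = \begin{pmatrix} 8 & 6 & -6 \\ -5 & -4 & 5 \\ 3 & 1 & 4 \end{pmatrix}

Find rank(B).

2

Row reduce to echelon form.
R2 ← R2 + (5/8)·R1: [0, -1/4, 5/4]
R3 ← R3 − (3/8)·R1: [0, -5/4, 25/4]
R3 ← R3 − (5)·R2: [0, 0, 0]
Echelon form has 2 nonzero rows, so rank(B) = 2.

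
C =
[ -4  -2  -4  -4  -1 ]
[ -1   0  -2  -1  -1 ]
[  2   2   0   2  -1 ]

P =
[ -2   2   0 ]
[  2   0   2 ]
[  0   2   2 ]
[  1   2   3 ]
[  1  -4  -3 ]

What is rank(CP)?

First compute CP:
[[ -1, -20, -21],
 [  0,  -4,  -4],
 [  1,  12,  13]]
Now row reduce the product.
R3 ← R3 + R1: [0, -8, -8]
R3 ← R3 − (2)·R2: [0, 0, 0]
2 nonzero rows, so rank(CP) = 2.

2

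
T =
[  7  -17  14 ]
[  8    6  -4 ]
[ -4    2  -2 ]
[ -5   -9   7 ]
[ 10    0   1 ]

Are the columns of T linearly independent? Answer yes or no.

Row reduce T to echelon form.
R2 ← R2 − (8/7)·R1: [0, 178/7, -20]
R3 ← R3 + (4/7)·R1: [0, -54/7, 6]
R4 ← R4 + (5/7)·R1: [0, -148/7, 17]
R5 ← R5 − (10/7)·R1: [0, 170/7, -19]
R3 ← R3 + (27/89)·R2: [0, 0, -6/89]
R4 ← R4 + (74/89)·R2: [0, 0, 33/89]
R5 ← R5 − (85/89)·R2: [0, 0, 9/89]
R4 ← R4 + (11/2)·R3: [0, 0, 0]
R5 ← R5 + (3/2)·R3: [0, 0, 0]
3 pivots among 3 columns.
Every column is a pivot column, so the columns are linearly independent.

yes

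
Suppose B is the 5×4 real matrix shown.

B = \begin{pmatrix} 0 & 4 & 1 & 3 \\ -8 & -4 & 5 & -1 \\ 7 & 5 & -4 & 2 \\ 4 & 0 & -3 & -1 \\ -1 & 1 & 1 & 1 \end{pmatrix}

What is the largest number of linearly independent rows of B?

2

Row reduce to echelon form.
Swap R1 ↔ R2
R3 ← R3 + (7/8)·R1: [0, 3/2, 3/8, 9/8]
R4 ← R4 + (1/2)·R1: [0, -2, -1/2, -3/2]
R5 ← R5 − (1/8)·R1: [0, 3/2, 3/8, 9/8]
R3 ← R3 − (3/8)·R2: [0, 0, 0, 0]
R4 ← R4 + (1/2)·R2: [0, 0, 0, 0]
R5 ← R5 − (3/8)·R2: [0, 0, 0, 0]
Echelon form has 2 nonzero rows, so rank(B) = 2.
The rank gives the maximum number of linearly independent rows: 2.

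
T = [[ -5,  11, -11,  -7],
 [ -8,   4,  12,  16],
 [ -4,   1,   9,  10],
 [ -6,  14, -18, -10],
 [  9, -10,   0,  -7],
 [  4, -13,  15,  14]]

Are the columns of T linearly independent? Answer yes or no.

no

Row reduce T to echelon form.
R2 ← R2 − (8/5)·R1: [0, -68/5, 148/5, 136/5]
R3 ← R3 − (4/5)·R1: [0, -39/5, 89/5, 78/5]
R4 ← R4 − (6/5)·R1: [0, 4/5, -24/5, -8/5]
R5 ← R5 + (9/5)·R1: [0, 49/5, -99/5, -98/5]
R6 ← R6 + (4/5)·R1: [0, -21/5, 31/5, 42/5]
R3 ← R3 − (39/68)·R2: [0, 0, 14/17, 0]
R4 ← R4 + (1/17)·R2: [0, 0, -52/17, 0]
R5 ← R5 + (49/68)·R2: [0, 0, 26/17, 0]
R6 ← R6 − (21/68)·R2: [0, 0, -50/17, 0]
R4 ← R4 + (26/7)·R3: [0, 0, 0, 0]
R5 ← R5 − (13/7)·R3: [0, 0, 0, 0]
R6 ← R6 + (25/7)·R3: [0, 0, 0, 0]
3 pivots among 4 columns.
Only 3 < 4 pivot columns, so the columns are linearly dependent.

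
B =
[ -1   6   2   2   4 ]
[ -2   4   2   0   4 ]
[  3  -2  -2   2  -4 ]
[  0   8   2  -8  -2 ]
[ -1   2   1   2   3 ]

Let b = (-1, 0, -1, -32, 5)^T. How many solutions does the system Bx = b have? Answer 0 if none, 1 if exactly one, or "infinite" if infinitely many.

Row reduce the augmented matrix [B | b].
R2 ← R2 − (2)·R1: [0, -8, -2, -4, -4, 2]
R3 ← R3 + (3)·R1: [0, 16, 4, 8, 8, -4]
R5 ← R5 − R1: [0, -4, -1, 0, -1, 6]
R3 ← R3 + (2)·R2: [0, 0, 0, 0, 0, 0]
R4 ← R4 + R2: [0, 0, 0, -12, -6, -30]
R5 ← R5 − (1/2)·R2: [0, 0, 0, 2, 1, 5]
Swap R3 ↔ R4
R5 ← R5 + (1/6)·R3: [0, 0, 0, 0, 0, 0]
The echelon form has 3 nonzero rows, and every pivot lies in the first 5 columns, so rank(B) = rank([B|b]) = 3.
The system is consistent.
rank = 3 < 5 unknowns, so there are infinitely many solutions.

infinite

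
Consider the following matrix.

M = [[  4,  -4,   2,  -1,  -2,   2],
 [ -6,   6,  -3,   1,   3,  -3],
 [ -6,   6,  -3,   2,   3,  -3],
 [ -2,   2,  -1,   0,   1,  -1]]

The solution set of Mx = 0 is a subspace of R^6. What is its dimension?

Row reduce to echelon form.
R2 ← R2 + (3/2)·R1: [0, 0, 0, -1/2, 0, 0]
R3 ← R3 + (3/2)·R1: [0, 0, 0, 1/2, 0, 0]
R4 ← R4 + (1/2)·R1: [0, 0, 0, -1/2, 0, 0]
R3 ← R3 + R2: [0, 0, 0, 0, 0, 0]
R4 ← R4 − R2: [0, 0, 0, 0, 0, 0]
2 nonzero rows, so rank(M) = 2.
M has 6 columns; by rank–nullity, nullity = 6 − 2 = 4.

4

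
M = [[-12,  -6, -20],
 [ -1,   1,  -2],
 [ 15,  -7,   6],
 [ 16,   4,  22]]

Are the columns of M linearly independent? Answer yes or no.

yes

Row reduce M to echelon form.
R2 ← R2 − (1/12)·R1: [0, 3/2, -1/3]
R3 ← R3 + (5/4)·R1: [0, -29/2, -19]
R4 ← R4 + (4/3)·R1: [0, -4, -14/3]
R3 ← R3 + (29/3)·R2: [0, 0, -200/9]
R4 ← R4 + (8/3)·R2: [0, 0, -50/9]
R4 ← R4 − (1/4)·R3: [0, 0, 0]
3 pivots among 3 columns.
Every column is a pivot column, so the columns are linearly independent.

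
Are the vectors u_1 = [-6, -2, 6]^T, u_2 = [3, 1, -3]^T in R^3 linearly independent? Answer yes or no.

no

Form the matrix with these vectors as rows and row reduce.
R2 ← R2 + (1/2)·R1: [0, 0, 0]
1 nonzero row, so the 2 vectors span a space of dimension 1.
Since 1 < 2, the vectors are linearly dependent.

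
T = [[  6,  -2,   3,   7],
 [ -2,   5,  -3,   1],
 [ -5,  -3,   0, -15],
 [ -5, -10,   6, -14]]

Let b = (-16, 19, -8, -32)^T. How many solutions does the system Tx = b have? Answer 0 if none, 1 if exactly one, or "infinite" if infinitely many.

1

Row reduce the augmented matrix [T | b].
R2 ← R2 + (1/3)·R1: [0, 13/3, -2, 10/3, 41/3]
R3 ← R3 + (5/6)·R1: [0, -14/3, 5/2, -55/6, -64/3]
R4 ← R4 + (5/6)·R1: [0, -35/3, 17/2, -49/6, -136/3]
R3 ← R3 + (14/13)·R2: [0, 0, 9/26, -145/26, -86/13]
R4 ← R4 + (35/13)·R2: [0, 0, 81/26, 21/26, -111/13]
R4 ← R4 − (9)·R3: [0, 0, 0, 51, 51]
The echelon form has 4 nonzero rows, and every pivot lies in the first 4 columns, so rank(T) = rank([T|b]) = 4.
The system is consistent.
rank = 4 = number of unknowns, so the solution is unique.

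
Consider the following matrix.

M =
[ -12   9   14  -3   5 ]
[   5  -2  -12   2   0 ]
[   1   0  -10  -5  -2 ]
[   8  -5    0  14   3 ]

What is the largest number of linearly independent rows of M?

3

Row reduce to echelon form.
R2 ← R2 + (5/12)·R1: [0, 7/4, -37/6, 3/4, 25/12]
R3 ← R3 + (1/12)·R1: [0, 3/4, -53/6, -21/4, -19/12]
R4 ← R4 + (2/3)·R1: [0, 1, 28/3, 12, 19/3]
R3 ← R3 − (3/7)·R2: [0, 0, -130/21, -39/7, -52/21]
R4 ← R4 − (4/7)·R2: [0, 0, 90/7, 81/7, 36/7]
R4 ← R4 + (27/13)·R3: [0, 0, 0, 0, 0]
Echelon form has 3 nonzero rows, so rank(M) = 3.
The rank gives the maximum number of linearly independent rows: 3.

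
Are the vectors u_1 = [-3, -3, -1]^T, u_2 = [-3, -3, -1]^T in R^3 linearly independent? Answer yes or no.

no

Form the matrix with these vectors as rows and row reduce.
R2 ← R2 − R1: [0, 0, 0]
1 nonzero row, so the 2 vectors span a space of dimension 1.
Since 1 < 2, the vectors are linearly dependent.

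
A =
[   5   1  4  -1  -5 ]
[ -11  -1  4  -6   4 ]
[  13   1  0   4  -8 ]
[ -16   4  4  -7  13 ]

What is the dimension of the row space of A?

3

Row reduce to echelon form.
R2 ← R2 + (11/5)·R1: [0, 6/5, 64/5, -41/5, -7]
R3 ← R3 − (13/5)·R1: [0, -8/5, -52/5, 33/5, 5]
R4 ← R4 + (16/5)·R1: [0, 36/5, 84/5, -51/5, -3]
R3 ← R3 + (4/3)·R2: [0, 0, 20/3, -13/3, -13/3]
R4 ← R4 − (6)·R2: [0, 0, -60, 39, 39]
R4 ← R4 + (9)·R3: [0, 0, 0, 0, 0]
Echelon form has 3 nonzero rows, so rank(A) = 3.
The row space has dimension equal to the rank: 3.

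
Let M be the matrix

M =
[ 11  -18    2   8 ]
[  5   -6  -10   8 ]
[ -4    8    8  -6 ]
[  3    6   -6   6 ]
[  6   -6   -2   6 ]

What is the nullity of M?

Row reduce to echelon form.
R2 ← R2 − (5/11)·R1: [0, 24/11, -120/11, 48/11]
R3 ← R3 + (4/11)·R1: [0, 16/11, 96/11, -34/11]
R4 ← R4 − (3/11)·R1: [0, 120/11, -72/11, 42/11]
R5 ← R5 − (6/11)·R1: [0, 42/11, -34/11, 18/11]
R3 ← R3 − (2/3)·R2: [0, 0, 16, -6]
R4 ← R4 − (5)·R2: [0, 0, 48, -18]
R5 ← R5 − (7/4)·R2: [0, 0, 16, -6]
R4 ← R4 − (3)·R3: [0, 0, 0, 0]
R5 ← R5 − R3: [0, 0, 0, 0]
3 nonzero rows, so rank(M) = 3.
M has 4 columns; by rank–nullity, nullity = 4 − 3 = 1.

1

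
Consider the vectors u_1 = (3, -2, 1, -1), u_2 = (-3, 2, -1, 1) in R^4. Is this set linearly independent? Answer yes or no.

Form the matrix with these vectors as rows and row reduce.
R2 ← R2 + R1: [0, 0, 0, 0]
1 nonzero row, so the 2 vectors span a space of dimension 1.
Since 1 < 2, the vectors are linearly dependent.

no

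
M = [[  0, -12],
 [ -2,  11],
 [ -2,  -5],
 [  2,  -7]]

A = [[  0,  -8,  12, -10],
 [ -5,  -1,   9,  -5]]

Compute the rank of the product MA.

2

First compute MA:
[[ 60,  12, -108,  60],
 [-55,   5,  75, -35],
 [ 25,  21, -69,  45],
 [ 35,  -9, -39,  15]]
Now row reduce the product.
R2 ← R2 + (11/12)·R1: [0, 16, -24, 20]
R3 ← R3 − (5/12)·R1: [0, 16, -24, 20]
R4 ← R4 − (7/12)·R1: [0, -16, 24, -20]
R3 ← R3 − R2: [0, 0, 0, 0]
R4 ← R4 + R2: [0, 0, 0, 0]
2 nonzero rows, so rank(MA) = 2.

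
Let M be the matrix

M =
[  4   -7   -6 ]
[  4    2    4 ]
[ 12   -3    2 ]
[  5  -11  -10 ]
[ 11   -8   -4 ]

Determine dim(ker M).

1

Row reduce to echelon form.
R2 ← R2 − R1: [0, 9, 10]
R3 ← R3 − (3)·R1: [0, 18, 20]
R4 ← R4 − (5/4)·R1: [0, -9/4, -5/2]
R5 ← R5 − (11/4)·R1: [0, 45/4, 25/2]
R3 ← R3 − (2)·R2: [0, 0, 0]
R4 ← R4 + (1/4)·R2: [0, 0, 0]
R5 ← R5 − (5/4)·R2: [0, 0, 0]
2 nonzero rows, so rank(M) = 2.
M has 3 columns; by rank–nullity, nullity = 3 − 2 = 1.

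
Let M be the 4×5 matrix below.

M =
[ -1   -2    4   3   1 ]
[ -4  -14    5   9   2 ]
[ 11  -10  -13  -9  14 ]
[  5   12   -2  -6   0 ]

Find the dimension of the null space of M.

1

Row reduce to echelon form.
R2 ← R2 − (4)·R1: [0, -6, -11, -3, -2]
R3 ← R3 + (11)·R1: [0, -32, 31, 24, 25]
R4 ← R4 + (5)·R1: [0, 2, 18, 9, 5]
R3 ← R3 − (16/3)·R2: [0, 0, 269/3, 40, 107/3]
R4 ← R4 + (1/3)·R2: [0, 0, 43/3, 8, 13/3]
R4 ← R4 − (43/269)·R3: [0, 0, 0, 432/269, -368/269]
4 nonzero rows, so rank(M) = 4.
M has 5 columns; by rank–nullity, nullity = 5 − 4 = 1.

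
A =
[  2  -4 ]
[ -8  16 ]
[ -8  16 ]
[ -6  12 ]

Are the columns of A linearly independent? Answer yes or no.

Row reduce A to echelon form.
R2 ← R2 + (4)·R1: [0, 0]
R3 ← R3 + (4)·R1: [0, 0]
R4 ← R4 + (3)·R1: [0, 0]
1 pivot among 2 columns.
Only 1 < 2 pivot columns, so the columns are linearly dependent.

no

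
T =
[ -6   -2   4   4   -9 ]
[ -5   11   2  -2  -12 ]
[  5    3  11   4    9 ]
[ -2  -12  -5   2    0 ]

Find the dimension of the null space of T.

2

Row reduce to echelon form.
R2 ← R2 − (5/6)·R1: [0, 38/3, -4/3, -16/3, -9/2]
R3 ← R3 + (5/6)·R1: [0, 4/3, 43/3, 22/3, 3/2]
R4 ← R4 − (1/3)·R1: [0, -34/3, -19/3, 2/3, 3]
R3 ← R3 − (2/19)·R2: [0, 0, 275/19, 150/19, 75/38]
R4 ← R4 + (17/19)·R2: [0, 0, -143/19, -78/19, -39/38]
R4 ← R4 + (13/25)·R3: [0, 0, 0, 0, 0]
3 nonzero rows, so rank(T) = 3.
T has 5 columns; by rank–nullity, nullity = 5 − 3 = 2.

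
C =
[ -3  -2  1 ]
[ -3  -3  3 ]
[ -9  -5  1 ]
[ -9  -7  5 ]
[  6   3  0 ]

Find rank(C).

Row reduce to echelon form.
R2 ← R2 − R1: [0, -1, 2]
R3 ← R3 − (3)·R1: [0, 1, -2]
R4 ← R4 − (3)·R1: [0, -1, 2]
R5 ← R5 + (2)·R1: [0, -1, 2]
R3 ← R3 + R2: [0, 0, 0]
R4 ← R4 − R2: [0, 0, 0]
R5 ← R5 − R2: [0, 0, 0]
Echelon form has 2 nonzero rows, so rank(C) = 2.

2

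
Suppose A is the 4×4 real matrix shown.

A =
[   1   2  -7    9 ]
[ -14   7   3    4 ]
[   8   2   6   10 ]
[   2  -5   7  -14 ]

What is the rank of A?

3

Row reduce to echelon form.
R2 ← R2 + (14)·R1: [0, 35, -95, 130]
R3 ← R3 − (8)·R1: [0, -14, 62, -62]
R4 ← R4 − (2)·R1: [0, -9, 21, -32]
R3 ← R3 + (2/5)·R2: [0, 0, 24, -10]
R4 ← R4 + (9/35)·R2: [0, 0, -24/7, 10/7]
R4 ← R4 + (1/7)·R3: [0, 0, 0, 0]
Echelon form has 3 nonzero rows, so rank(A) = 3.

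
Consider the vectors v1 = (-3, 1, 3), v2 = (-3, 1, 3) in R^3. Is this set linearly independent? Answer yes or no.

Form the matrix with these vectors as rows and row reduce.
R2 ← R2 − R1: [0, 0, 0]
1 nonzero row, so the 2 vectors span a space of dimension 1.
Since 1 < 2, the vectors are linearly dependent.

no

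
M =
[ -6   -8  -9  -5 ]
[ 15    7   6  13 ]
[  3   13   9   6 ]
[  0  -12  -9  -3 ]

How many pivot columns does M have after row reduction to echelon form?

Row reduce to echelon form.
R2 ← R2 + (5/2)·R1: [0, -13, -33/2, 1/2]
R3 ← R3 + (1/2)·R1: [0, 9, 9/2, 7/2]
R3 ← R3 + (9/13)·R2: [0, 0, -90/13, 50/13]
R4 ← R4 − (12/13)·R2: [0, 0, 81/13, -45/13]
R4 ← R4 + (9/10)·R3: [0, 0, 0, 0]
Echelon form has 3 nonzero rows, so rank(M) = 3.
Each nonzero row contributes one pivot column: 3 pivot columns.

3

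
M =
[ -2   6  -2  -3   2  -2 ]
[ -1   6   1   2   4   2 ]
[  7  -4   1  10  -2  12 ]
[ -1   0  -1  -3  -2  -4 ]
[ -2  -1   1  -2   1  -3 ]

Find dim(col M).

4

Row reduce to echelon form.
R2 ← R2 − (1/2)·R1: [0, 3, 2, 7/2, 3, 3]
R3 ← R3 + (7/2)·R1: [0, 17, -6, -1/2, 5, 5]
R4 ← R4 − (1/2)·R1: [0, -3, 0, -3/2, -3, -3]
R5 ← R5 − R1: [0, -7, 3, 1, -1, -1]
R3 ← R3 − (17/3)·R2: [0, 0, -52/3, -61/3, -12, -12]
R4 ← R4 + R2: [0, 0, 2, 2, 0, 0]
R5 ← R5 + (7/3)·R2: [0, 0, 23/3, 55/6, 6, 6]
R4 ← R4 + (3/26)·R3: [0, 0, 0, -9/26, -18/13, -18/13]
R5 ← R5 + (23/52)·R3: [0, 0, 0, 9/52, 9/13, 9/13]
R5 ← R5 + (1/2)·R4: [0, 0, 0, 0, 0, 0]
Echelon form has 4 nonzero rows, so rank(M) = 4.
The column space has dimension equal to the rank: 4.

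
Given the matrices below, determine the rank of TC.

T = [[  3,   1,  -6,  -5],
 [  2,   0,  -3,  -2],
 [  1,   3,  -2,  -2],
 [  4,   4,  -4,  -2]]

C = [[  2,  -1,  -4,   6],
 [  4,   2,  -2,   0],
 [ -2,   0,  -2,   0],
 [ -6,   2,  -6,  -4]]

First compute TC:
[[ 52, -11,  28,  38],
 [ 22,  -6,  10,  20],
 [ 30,   1,   6,  14],
 [ 44,   0,  -4,  32]]
Now row reduce the product.
R2 ← R2 − (11/26)·R1: [0, -35/26, -24/13, 51/13]
R3 ← R3 − (15/26)·R1: [0, 191/26, -132/13, -103/13]
R4 ← R4 − (11/13)·R1: [0, 121/13, -360/13, -2/13]
R3 ← R3 + (191/35)·R2: [0, 0, -708/35, 472/35]
R4 ← R4 + (242/35)·R2: [0, 0, -1416/35, 944/35]
R4 ← R4 − (2)·R3: [0, 0, 0, 0]
3 nonzero rows, so rank(TC) = 3.

3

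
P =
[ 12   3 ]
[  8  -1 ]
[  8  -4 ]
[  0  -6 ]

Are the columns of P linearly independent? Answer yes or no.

Row reduce P to echelon form.
R2 ← R2 − (2/3)·R1: [0, -3]
R3 ← R3 − (2/3)·R1: [0, -6]
R3 ← R3 − (2)·R2: [0, 0]
R4 ← R4 − (2)·R2: [0, 0]
2 pivots among 2 columns.
Every column is a pivot column, so the columns are linearly independent.

yes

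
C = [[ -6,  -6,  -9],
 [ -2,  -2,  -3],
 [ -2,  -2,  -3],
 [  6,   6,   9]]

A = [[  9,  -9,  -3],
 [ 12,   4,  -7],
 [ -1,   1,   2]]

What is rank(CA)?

First compute CA:
[[-117,  21,  42],
 [-39,   7,  14],
 [-39,   7,  14],
 [117, -21, -42]]
Now row reduce the product.
R2 ← R2 − (1/3)·R1: [0, 0, 0]
R3 ← R3 − (1/3)·R1: [0, 0, 0]
R4 ← R4 + R1: [0, 0, 0]
1 nonzero row, so rank(CA) = 1.

1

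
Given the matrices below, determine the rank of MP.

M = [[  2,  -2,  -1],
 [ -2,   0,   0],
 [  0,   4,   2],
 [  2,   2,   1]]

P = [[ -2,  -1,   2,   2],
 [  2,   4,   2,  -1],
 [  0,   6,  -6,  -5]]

2

First compute MP:
[[ -8, -16,   6,  11],
 [  4,   2,  -4,  -4],
 [  8,  28,  -4, -14],
 [  0,  12,   2,  -3]]
Now row reduce the product.
R2 ← R2 + (1/2)·R1: [0, -6, -1, 3/2]
R3 ← R3 + R1: [0, 12, 2, -3]
R3 ← R3 + (2)·R2: [0, 0, 0, 0]
R4 ← R4 + (2)·R2: [0, 0, 0, 0]
2 nonzero rows, so rank(MP) = 2.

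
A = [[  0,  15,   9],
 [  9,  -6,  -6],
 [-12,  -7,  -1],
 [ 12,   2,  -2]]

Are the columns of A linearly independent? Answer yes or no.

Row reduce A to echelon form.
Swap R1 ↔ R2
R3 ← R3 + (4/3)·R1: [0, -15, -9]
R4 ← R4 − (4/3)·R1: [0, 10, 6]
R3 ← R3 + R2: [0, 0, 0]
R4 ← R4 − (2/3)·R2: [0, 0, 0]
2 pivots among 3 columns.
Only 2 < 3 pivot columns, so the columns are linearly dependent.

no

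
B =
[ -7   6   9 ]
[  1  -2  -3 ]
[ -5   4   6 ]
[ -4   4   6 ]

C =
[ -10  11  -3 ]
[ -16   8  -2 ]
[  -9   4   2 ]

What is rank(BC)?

2

First compute BC:
[[-107,   7,  27],
 [ 49, -17,  -5],
 [-68,   1,  19],
 [-78,  12,  16]]
Now row reduce the product.
R2 ← R2 + (49/107)·R1: [0, -1476/107, 788/107]
R3 ← R3 − (68/107)·R1: [0, -369/107, 197/107]
R4 ← R4 − (78/107)·R1: [0, 738/107, -394/107]
R3 ← R3 − (1/4)·R2: [0, 0, 0]
R4 ← R4 + (1/2)·R2: [0, 0, 0]
2 nonzero rows, so rank(BC) = 2.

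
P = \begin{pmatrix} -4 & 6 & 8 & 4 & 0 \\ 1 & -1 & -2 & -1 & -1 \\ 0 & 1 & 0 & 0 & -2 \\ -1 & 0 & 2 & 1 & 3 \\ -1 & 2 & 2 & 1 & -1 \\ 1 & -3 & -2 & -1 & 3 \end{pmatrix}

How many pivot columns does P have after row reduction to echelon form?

Row reduce to echelon form.
R2 ← R2 + (1/4)·R1: [0, 1/2, 0, 0, -1]
R4 ← R4 − (1/4)·R1: [0, -3/2, 0, 0, 3]
R5 ← R5 − (1/4)·R1: [0, 1/2, 0, 0, -1]
R6 ← R6 + (1/4)·R1: [0, -3/2, 0, 0, 3]
R3 ← R3 − (2)·R2: [0, 0, 0, 0, 0]
R4 ← R4 + (3)·R2: [0, 0, 0, 0, 0]
R5 ← R5 − R2: [0, 0, 0, 0, 0]
R6 ← R6 + (3)·R2: [0, 0, 0, 0, 0]
Echelon form has 2 nonzero rows, so rank(P) = 2.
Each nonzero row contributes one pivot column: 2 pivot columns.

2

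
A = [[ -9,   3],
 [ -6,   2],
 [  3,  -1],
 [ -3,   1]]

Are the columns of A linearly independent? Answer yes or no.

Row reduce A to echelon form.
R2 ← R2 − (2/3)·R1: [0, 0]
R3 ← R3 + (1/3)·R1: [0, 0]
R4 ← R4 − (1/3)·R1: [0, 0]
1 pivot among 2 columns.
Only 1 < 2 pivot columns, so the columns are linearly dependent.

no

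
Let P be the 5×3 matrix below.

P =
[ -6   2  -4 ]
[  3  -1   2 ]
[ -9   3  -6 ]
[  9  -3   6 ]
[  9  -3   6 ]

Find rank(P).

1

Row reduce to echelon form.
R2 ← R2 + (1/2)·R1: [0, 0, 0]
R3 ← R3 − (3/2)·R1: [0, 0, 0]
R4 ← R4 + (3/2)·R1: [0, 0, 0]
R5 ← R5 + (3/2)·R1: [0, 0, 0]
Echelon form has 1 nonzero row, so rank(P) = 1.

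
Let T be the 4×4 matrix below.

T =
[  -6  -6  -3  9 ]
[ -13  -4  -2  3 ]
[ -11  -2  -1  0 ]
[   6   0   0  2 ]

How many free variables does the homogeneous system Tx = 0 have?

Row reduce to echelon form.
R2 ← R2 − (13/6)·R1: [0, 9, 9/2, -33/2]
R3 ← R3 − (11/6)·R1: [0, 9, 9/2, -33/2]
R4 ← R4 + R1: [0, -6, -3, 11]
R3 ← R3 − R2: [0, 0, 0, 0]
R4 ← R4 + (2/3)·R2: [0, 0, 0, 0]
2 nonzero rows, so rank(T) = 2.
T has 4 columns; by rank–nullity, nullity = 4 − 2 = 2.

2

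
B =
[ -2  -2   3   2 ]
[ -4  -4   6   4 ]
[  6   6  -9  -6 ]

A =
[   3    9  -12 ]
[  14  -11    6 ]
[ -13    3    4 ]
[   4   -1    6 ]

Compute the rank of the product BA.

1

First compute BA:
[[-65,  11,  36],
 [-130,  22,  72],
 [195, -33, -108]]
Now row reduce the product.
R2 ← R2 − (2)·R1: [0, 0, 0]
R3 ← R3 + (3)·R1: [0, 0, 0]
1 nonzero row, so rank(BA) = 1.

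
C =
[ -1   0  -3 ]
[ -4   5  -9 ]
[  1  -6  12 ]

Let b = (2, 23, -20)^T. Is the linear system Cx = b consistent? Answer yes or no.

Row reduce the augmented matrix [C | b].
R2 ← R2 − (4)·R1: [0, 5, 3, 15]
R3 ← R3 + R1: [0, -6, 9, -18]
R3 ← R3 + (6/5)·R2: [0, 0, 63/5, 0]
The echelon form has 3 nonzero rows, and every pivot lies in the first 3 columns, so rank(C) = rank([C|b]) = 3.
The system is consistent.

yes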